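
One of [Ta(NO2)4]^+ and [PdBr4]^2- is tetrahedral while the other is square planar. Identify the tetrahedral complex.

For [Ta(NO2)4]^+: Summing ligand charges against the +1 overall charge gives an oxidation state of +5 for tantalum. Tantalum is a group-5 element; Ta(V) is therefore d⁰. A d⁰ ion has no crystal-field stabilisation preference between square planar and tetrahedral, so four ligands adopt the sterically favoured tetrahedral geometry. → tetrahedral.
For [PdBr4]^2-: Ligand charges: each bromide is −1. With an overall charge of −2 the palladium centre must be in the +2 oxidation state. Pd sits in group 10, so the d-electron count is 10 − 2 = 8. A 4d d⁸ ion has a large crystal-field splitting; square planar leaves the high-energy d_{x²−y²} orbital empty and maximises CFSE. → square planar.

[Ta(NO2)4]^+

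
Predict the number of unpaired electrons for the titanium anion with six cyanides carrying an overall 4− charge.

Ligand charges: each cyanide is −1. With an overall charge of −4 the titanium centre must be in the +2 oxidation state.
Titanium is a group-4 element; Ti(II) is therefore d².
In an octahedral field the d² configuration is t₂g²e_g⁰ (only one arrangement possible), giving 2 unpaired electrons.

2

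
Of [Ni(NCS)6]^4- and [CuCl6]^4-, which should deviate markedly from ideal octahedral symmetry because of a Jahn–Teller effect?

[Ni(NCS)6]^4-: Ligand charges: each isothiocyanate is −1. With an overall charge of −4 the nickel centre must be in the +2 oxidation state. Ni sits in group 10, so the d-electron count is 10 − 2 = 8. The d⁸ configuration leaves the e_g set evenly filled (or empty) — no strong Jahn–Teller driving force.
[CuCl6]^4-: Summing ligand charges against the −4 overall charge gives an oxidation state of +2 for copper. Cu sits in group 11, so the d-electron count is 11 − 2 = 9. The t₂g⁶e_g³ configuration has an unevenly filled e_g set; the Jahn–Teller theorem predicts a tetragonal distortion (typically axial elongation) to lift the degeneracy.

[CuCl6]^4-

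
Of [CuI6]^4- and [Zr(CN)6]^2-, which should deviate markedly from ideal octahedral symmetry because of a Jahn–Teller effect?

[CuI6]^4-: Summing ligand charges against the −4 overall charge gives an oxidation state of +2 for copper. Group 11 minus oxidation state 2 gives a d⁹ configuration. The t₂g⁶e_g³ configuration has an unevenly filled e_g set; the Jahn–Teller theorem predicts a tetragonal distortion (typically axial elongation) to lift the degeneracy.
[Zr(CN)6]^2-: Each cyanide is −1; balancing the −2 overall charge requires Zr(IV). Group 4 minus oxidation state 4 gives a d⁰ configuration. The d⁰ configuration leaves the e_g set evenly filled (or empty) — no strong Jahn–Teller driving force.

[CuI6]^4-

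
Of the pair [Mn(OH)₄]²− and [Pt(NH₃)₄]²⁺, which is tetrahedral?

For [Mn(OH)₄]²−: Each hydroxide is −1; balancing the −2 overall charge requires Mn(II). Mn sits in group 7, so the d-electron count is 7 − 2 = 5. A high-spin d⁵ ion has zero CFSE in either geometry, so four ligands adopt the sterically favoured tetrahedral geometry. → tetrahedral.
For [Pt(NH₃)₄]²⁺: Ligand charges: ammonia is neutral. With an overall charge of +2 the platinum centre must be in the +2 oxidation state. Pt sits in group 10, so the d-electron count is 10 − 2 = 8. A 5d d⁸ ion has a large crystal-field splitting; square planar leaves the high-energy d_{x²−y²} orbital empty and maximises CFSE. → square planar.

[Mn(OH)₄]²−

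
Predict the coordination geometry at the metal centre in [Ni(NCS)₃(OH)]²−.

tetrahedral

Summing ligand charges against the −2 overall charge gives an oxidation state of +2 for nickel.
Nickel is a group-10 element; Ni(II) is therefore d⁸.
With 4 monodentate ligands the coordination number is 4.
Hydroxide and isothiocyanate are weak-field ligands.
With weak-field ligands the CFSE gain from square planar is small, so a 3d d⁸ ion takes the sterically preferred tetrahedral geometry.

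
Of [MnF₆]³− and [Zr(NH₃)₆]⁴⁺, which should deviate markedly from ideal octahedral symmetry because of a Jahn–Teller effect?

[MnF₆]³−

[MnF₆]³−: Ligand charges: each fluoride is −1. With an overall charge of −3 the manganese centre must be in the +3 oxidation state. Group 7 minus oxidation state 3 gives a d⁴ configuration. Fluoride is a weak-field ligand for a first-row metal, so the complex is high-spin. The t₂g³e_g¹ (high-spin) configuration has an unevenly filled e_g set; the Jahn–Teller theorem predicts a tetragonal distortion (typically axial elongation) to lift the degeneracy.
[Zr(NH₃)₆]⁴⁺: Ligand charges: ammonia is neutral. With an overall charge of +4 the zirconium centre must be in the +4 oxidation state. Group 4 minus oxidation state 4 gives a d⁰ configuration. The d⁰ configuration leaves the e_g set evenly filled (or empty) — no strong Jahn–Teller driving force.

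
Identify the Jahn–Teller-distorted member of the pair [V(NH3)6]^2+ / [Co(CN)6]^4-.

[Co(CN)6]^4-

[V(NH3)6]^2+: Ligand charges: ammonia is neutral. With an overall charge of +2 the vanadium centre must be in the +2 oxidation state. Group 5 minus oxidation state 2 gives a d³ configuration. The d³ configuration leaves the e_g set evenly filled (or empty) — no strong Jahn–Teller driving force.
[Co(CN)6]^4-: Summing ligand charges against the −4 overall charge gives an oxidation state of +2 for cobalt. Co sits in group 9, so the d-electron count is 9 − 2 = 7. Cyanide is a strong-field ligand (high in the spectrochemical series) for a first-row metal, so the complex is low-spin. The t₂g⁶e_g¹ (low-spin) configuration has an unevenly filled e_g set; the Jahn–Teller theorem predicts a tetragonal distortion (typically axial elongation) to lift the degeneracy.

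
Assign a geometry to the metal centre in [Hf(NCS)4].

tetrahedral

Each isothiocyanate is −1; balancing the 0 overall charge requires Hf(IV).
Group 4 minus oxidation state 4 gives a d⁰ configuration.
Coordination number: 4.
A d⁰ ion has no crystal-field stabilisation preference between square planar and tetrahedral, so four ligands adopt the sterically favoured tetrahedral geometry.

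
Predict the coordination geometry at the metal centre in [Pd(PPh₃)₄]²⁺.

Triphenylphosphine is neutral; balancing the +2 overall charge requires Pd(II).
Palladium is a group-10 element; Pd(II) is therefore d⁸.
Coordination number: 4.
A 4d d⁸ ion has a large crystal-field splitting; square planar leaves the high-energy d_{x²−y²} orbital empty and maximises CFSE.

square planar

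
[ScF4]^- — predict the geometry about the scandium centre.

Summing ligand charges against the −1 overall charge gives an oxidation state of +3 for scandium.
Group 3 minus oxidation state 3 gives a d⁰ configuration.
With 4 monodentate ligands the coordination number is 4.
A d⁰ ion has no crystal-field stabilisation preference between square planar and tetrahedral, so four ligands adopt the sterically favoured tetrahedral geometry.

tetrahedral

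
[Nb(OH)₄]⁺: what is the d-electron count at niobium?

Ligand charges: each hydroxide is −1. With an overall charge of +1 the niobium centre must be in the +5 oxidation state.
Niobium is a group-5 element; Nb(V) is therefore d⁰.

d0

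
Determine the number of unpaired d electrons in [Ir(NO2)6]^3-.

Each nitro (N-bound nitrite) is −1; balancing the −3 overall charge requires Ir(III).
Iridium is a group-9 element; Ir(III) is therefore d⁶.
The spin state decides the count: a 5d ion has a large Δₒ and is invariably low-spin.
An octahedral low-spin d⁶ ion is t₂g⁶e_g⁰, giving 0 unpaired electrons.

0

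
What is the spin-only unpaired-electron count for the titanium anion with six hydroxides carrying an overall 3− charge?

Each hydroxide is −1; balancing the −3 overall charge requires Ti(III).
Group 4 minus oxidation state 3 gives a d¹ configuration.
In an octahedral field the d¹ configuration is t₂g¹e_g⁰ (only one arrangement possible), giving 1 unpaired electron.

1 unpaired electron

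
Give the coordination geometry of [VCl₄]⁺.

Ligand charges: each chloride is −1. With an overall charge of +1 the vanadium centre must be in the +5 oxidation state.
Vanadium is a group-5 element; V(V) is therefore d⁰.
Coordination number: 4.
A d⁰ ion has no crystal-field stabilisation preference between square planar and tetrahedral, so four ligands adopt the sterically favoured tetrahedral geometry.

tetrahedral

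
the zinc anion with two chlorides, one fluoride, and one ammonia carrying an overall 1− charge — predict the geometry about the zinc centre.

Summing ligand charges against the −1 overall charge gives an oxidation state of +2 for zinc.
Zinc is a group-12 element; Zn(II) is therefore d¹⁰.
Coordination number: 4.
A d¹⁰ ion has no crystal-field stabilisation preference between square planar and tetrahedral, so four ligands adopt the sterically favoured tetrahedral geometry.

tetrahedral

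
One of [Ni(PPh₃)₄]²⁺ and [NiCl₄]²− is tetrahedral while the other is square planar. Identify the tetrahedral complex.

[NiCl₄]²−

For [Ni(PPh₃)₄]²⁺: Triphenylphosphine is neutral; balancing the +2 overall charge requires Ni(II). Ni sits in group 10, so the d-electron count is 10 − 2 = 8. Triphenylphosphine is a strong-field ligand (high in the spectrochemical series). A 3d d⁸ ion with strong-field ligands gains enough CFSE to favour square planar over tetrahedral. → square planar.
For [NiCl₄]²−: Summing ligand charges against the −2 overall charge gives an oxidation state of +2 for nickel. Group 10 minus oxidation state 2 gives a d⁸ configuration. Chloride is a weak-field ligand. With weak-field ligands the CFSE gain from square planar is small, so a 3d d⁸ ion takes the sterically preferred tetrahedral geometry. → tetrahedral.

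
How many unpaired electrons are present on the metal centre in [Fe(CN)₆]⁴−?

0

Ligand charges: each cyanide is −1. With an overall charge of −4 the iron centre must be in the +2 oxidation state.
Fe sits in group 8, so the d-electron count is 8 − 2 = 6.
The spin state decides the count: Cyanide is a strong-field ligand (high in the spectrochemical series) for a first-row metal, so the complex is low-spin.
An octahedral low-spin d⁶ ion is t₂g⁶e_g⁰, giving 0 unpaired electrons.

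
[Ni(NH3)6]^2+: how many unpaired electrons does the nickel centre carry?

Ligand charges: ammonia is neutral. With an overall charge of +2 the nickel centre must be in the +2 oxidation state.
Nickel is a group-10 element; Ni(II) is therefore d⁸.
In an octahedral field the d⁸ configuration is t₂g⁶e_g² (only one arrangement possible), giving 2 unpaired electrons.

2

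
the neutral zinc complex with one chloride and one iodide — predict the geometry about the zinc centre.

linear

Summing ligand charges against the 0 overall charge gives an oxidation state of +2 for zinc.
Zinc is a group-12 element; Zn(II) is therefore d¹⁰.
Coordination number: 2.
A d¹⁰ ion with only two ligands adopts a linear arrangement (sp hybridisation; no CFSE preference).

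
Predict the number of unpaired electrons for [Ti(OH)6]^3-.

1

Summing ligand charges against the −3 overall charge gives an oxidation state of +3 for titanium.
Group 4 minus oxidation state 3 gives a d¹ configuration.
In an octahedral field the d¹ configuration is t₂g¹e_g⁰ (only one arrangement possible), giving 1 unpaired electron.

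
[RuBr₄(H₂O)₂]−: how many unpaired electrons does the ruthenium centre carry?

1

Summing ligand charges against the −1 overall charge gives an oxidation state of +3 for ruthenium.
Ruthenium is a group-8 element; Ru(III) is therefore d⁵.
The spin state decides the count: a 4d ion has a large Δₒ and is invariably low-spin.
An octahedral low-spin d⁵ ion is t₂g⁵e_g⁰, giving 1 unpaired electron.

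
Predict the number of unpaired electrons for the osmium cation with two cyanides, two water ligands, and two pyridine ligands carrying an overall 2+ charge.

Summing ligand charges against the +2 overall charge gives an oxidation state of +4 for osmium.
Osmium is a group-8 element; Os(IV) is therefore d⁴.
The spin state decides the count: a 5d ion has a large Δₒ and is invariably low-spin.
An octahedral low-spin d⁴ ion is t₂g⁴e_g⁰, giving 2 unpaired electrons.

2 unpaired electrons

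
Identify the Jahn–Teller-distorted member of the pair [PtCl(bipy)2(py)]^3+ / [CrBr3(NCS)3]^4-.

[PtCl(bipy)2(py)]^3+: Summing ligand charges against the +3 overall charge gives an oxidation state of +4 for platinum. Pt sits in group 10, so the d-electron count is 10 − 4 = 6. A 5d ion has a large Δₒ and is invariably low-spin. The d⁶ configuration leaves the e_g set evenly filled (or empty) — no strong Jahn–Teller driving force.
[CrBr3(NCS)3]^4-: Summing ligand charges against the −4 overall charge gives an oxidation state of +2 for chromium. Chromium is a group-6 element; Cr(II) is therefore d⁴. Bromide and isothiocyanate are weak-field ligands for a first-row metal, so the complex is high-spin. The t₂g³e_g¹ (high-spin) configuration has an unevenly filled e_g set; the Jahn–Teller theorem predicts a tetragonal distortion (typically axial elongation) to lift the degeneracy.

[CrBr3(NCS)3]^4-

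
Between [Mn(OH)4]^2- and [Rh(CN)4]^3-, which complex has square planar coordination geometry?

[Rh(CN)4]^3-

For [Mn(OH)4]^2-: Summing ligand charges against the −2 overall charge gives an oxidation state of +2 for manganese. Manganese is a group-7 element; Mn(II) is therefore d⁵. A high-spin d⁵ ion has zero CFSE in either geometry, so four ligands adopt the sterically favoured tetrahedral geometry. → tetrahedral.
For [Rh(CN)4]^3-: Each cyanide is −1; balancing the −3 overall charge requires Rh(I). Rhodium is a group-9 element; Rh(I) is therefore d⁸. A 4d d⁸ ion has a large crystal-field splitting; square planar leaves the high-energy d_{x²−y²} orbital empty and maximises CFSE. → square planar.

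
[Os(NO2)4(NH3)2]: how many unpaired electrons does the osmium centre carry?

2

Ligand charges: each nitro (N-bound nitrite) is −1; ammonia is neutral. With an overall charge of 0 the osmium centre must be in the +4 oxidation state.
Osmium is a group-8 element; Os(IV) is therefore d⁴.
The spin state decides the count: a 5d ion has a large Δₒ and is invariably low-spin.
An octahedral low-spin d⁴ ion is t₂g⁴e_g⁰, giving 2 unpaired electrons.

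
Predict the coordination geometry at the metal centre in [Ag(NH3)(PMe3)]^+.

linear

Ligand charges: ammonia is neutral; trimethylphosphine is neutral. With an overall charge of +1 the silver centre must be in the +1 oxidation state.
Ag sits in group 11, so the d-electron count is 11 − 1 = 10.
Coordination number: 2.
A d¹⁰ ion with only two ligands adopts a linear arrangement (sp hybridisation; no CFSE preference).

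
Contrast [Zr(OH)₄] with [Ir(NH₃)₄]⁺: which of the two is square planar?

[Ir(NH₃)₄]⁺

For [Zr(OH)₄]: Each hydroxide is −1; balancing the 0 overall charge requires Zr(IV). Zr sits in group 4, so the d-electron count is 4 − 4 = 0. A d⁰ ion has no crystal-field stabilisation preference between square planar and tetrahedral, so four ligands adopt the sterically favoured tetrahedral geometry. → tetrahedral.
For [Ir(NH₃)₄]⁺: Summing ligand charges against the +1 overall charge gives an oxidation state of +1 for iridium. Iridium is a group-9 element; Ir(I) is therefore d⁸. A 5d d⁸ ion has a large crystal-field splitting; square planar leaves the high-energy d_{x²−y²} orbital empty and maximises CFSE. → square planar.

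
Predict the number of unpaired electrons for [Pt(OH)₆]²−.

0

Each hydroxide is −1; balancing the −2 overall charge requires Pt(IV).
Pt sits in group 10, so the d-electron count is 10 − 4 = 6.
The spin state decides the count: a 5d ion has a large Δₒ and is invariably low-spin.
An octahedral low-spin d⁶ ion is t₂g⁶e_g⁰, giving 0 unpaired electrons.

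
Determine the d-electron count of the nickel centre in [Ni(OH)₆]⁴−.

Summing ligand charges against the −4 overall charge gives an oxidation state of +2 for nickel.
Nickel is a group-10 element; Ni(II) is therefore d⁸.

d⁸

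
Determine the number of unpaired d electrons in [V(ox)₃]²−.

Each oxalate is −2; balancing the −2 overall charge requires V(IV).
Group 5 minus oxidation state 4 gives a d¹ configuration.
Counting donor atoms: 3×oxalate (bidentate) → 6 donors. Coordination number = 6.
In an octahedral field the d¹ configuration is t₂g¹e_g⁰ (only one arrangement possible), giving 1 unpaired electron.

1 unpaired electron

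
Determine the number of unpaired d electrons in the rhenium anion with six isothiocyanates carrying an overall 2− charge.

Ligand charges: each isothiocyanate is −1. With an overall charge of −2 the rhenium centre must be in the +4 oxidation state.
Rhenium is a group-7 element; Re(IV) is therefore d³.
In an octahedral field the d³ configuration is t₂g³e_g⁰ (only one arrangement possible), giving 3 unpaired electrons.

3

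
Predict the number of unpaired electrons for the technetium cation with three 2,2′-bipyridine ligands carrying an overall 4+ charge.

Ligand charges: 2,2′-bipyridine is neutral. With an overall charge of +4 the technetium centre must be in the +4 oxidation state.
Technetium is a group-7 element; Tc(IV) is therefore d³.
Counting donor atoms: 3×2,2′-bipyridine (bidentate) → 6 donors. Coordination number = 6.
In an octahedral field the d³ configuration is t₂g³e_g⁰ (only one arrangement possible), giving 3 unpaired electrons.

3 unpaired electrons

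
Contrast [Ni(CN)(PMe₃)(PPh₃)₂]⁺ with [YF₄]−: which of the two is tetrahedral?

For [Ni(CN)(PMe₃)(PPh₃)₂]⁺: Each cyanide is −1; trimethylphosphine is neutral; triphenylphosphine is neutral; balancing the +1 overall charge requires Ni(II). Group 10 minus oxidation state 2 gives a d⁸ configuration. Cyanide, trimethylphosphine, and triphenylphosphine are strong-field ligands (high in the spectrochemical series). A 3d d⁸ ion with strong-field ligands gains enough CFSE to favour square planar over tetrahedral. → square planar.
For [YF₄]−: Each fluoride is −1; balancing the −1 overall charge requires Y(III). Yttrium is a group-3 element; Y(III) is therefore d⁰. A d⁰ ion has no crystal-field stabilisation preference between square planar and tetrahedral, so four ligands adopt the sterically favoured tetrahedral geometry. → tetrahedral.

[YF₄]−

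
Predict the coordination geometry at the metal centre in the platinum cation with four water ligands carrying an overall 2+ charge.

Summing ligand charges against the +2 overall charge gives an oxidation state of +2 for platinum.
Group 10 minus oxidation state 2 gives a d⁸ configuration.
Coordination number: 4.
A 5d d⁸ ion has a large crystal-field splitting; square planar leaves the high-energy d_{x²−y²} orbital empty and maximises CFSE.

square planar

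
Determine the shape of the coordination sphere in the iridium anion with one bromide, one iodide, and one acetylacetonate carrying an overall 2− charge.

Each bromide is −1; each iodide is −1; each acetylacetonate is −1; balancing the −2 overall charge requires Ir(I).
Iridium is a group-9 element; Ir(I) is therefore d⁸.
Counting donor atoms: 1×bromide (monodentate) → 1 donor; 1×iodide (monodentate) → 1 donor; 1×acetylacetonate (bidentate) → 2 donors. Coordination number = 4.
A 5d d⁸ ion has a large crystal-field splitting; square planar leaves the high-energy d_{x²−y²} orbital empty and maximises CFSE.

square planar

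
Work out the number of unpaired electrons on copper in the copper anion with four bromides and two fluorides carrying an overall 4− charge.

1

Ligand charges: each bromide is −1; each fluoride is −1. With an overall charge of −4 the copper centre must be in the +2 oxidation state.
Copper is a group-11 element; Cu(II) is therefore d⁹.
In an octahedral field the d⁹ configuration is t₂g⁶e_g³ (only one arrangement possible), giving 1 unpaired electron.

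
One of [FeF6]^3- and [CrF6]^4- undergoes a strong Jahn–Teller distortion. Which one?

[CrF6]^4-

[FeF6]^3-: Ligand charges: each fluoride is −1. With an overall charge of −3 the iron centre must be in the +3 oxidation state. Iron is a group-8 element; Fe(III) is therefore d⁵. Fluoride is a weak-field ligand for a first-row metal, so the complex is high-spin. The d⁵ configuration leaves the e_g set evenly filled (or empty) — no strong Jahn–Teller driving force.
[CrF6]^4-: Each fluoride is −1; balancing the −4 overall charge requires Cr(II). Cr sits in group 6, so the d-electron count is 6 − 2 = 4. Fluoride is a weak-field ligand for a first-row metal, so the complex is high-spin. The t₂g³e_g¹ (high-spin) configuration has an unevenly filled e_g set; the Jahn–Teller theorem predicts a tetragonal distortion (typically axial elongation) to lift the degeneracy.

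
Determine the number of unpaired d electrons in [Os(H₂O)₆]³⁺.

Ligand charges: water is neutral. With an overall charge of +3 the osmium centre must be in the +3 oxidation state.
Group 8 minus oxidation state 3 gives a d⁵ configuration.
The spin state decides the count: a 5d ion has a large Δₒ and is invariably low-spin.
An octahedral low-spin d⁵ ion is t₂g⁵e_g⁰, giving 1 unpaired electron.

1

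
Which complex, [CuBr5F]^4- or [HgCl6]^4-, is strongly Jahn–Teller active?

[CuBr5F]^4-

[CuBr5F]^4-: Each bromide is −1; each fluoride is −1; balancing the −4 overall charge requires Cu(II). Group 11 minus oxidation state 2 gives a d⁹ configuration. The t₂g⁶e_g³ configuration has an unevenly filled e_g set; the Jahn–Teller theorem predicts a tetragonal distortion (typically axial elongation) to lift the degeneracy.
[HgCl6]^4-: Each chloride is −1; balancing the −4 overall charge requires Hg(II). Mercury is a group-12 element; Hg(II) is therefore d¹⁰. The d¹⁰ configuration leaves the e_g set evenly filled (or empty) — no strong Jahn–Teller driving force.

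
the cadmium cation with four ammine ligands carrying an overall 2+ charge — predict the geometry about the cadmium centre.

Ammonia is neutral; balancing the +2 overall charge requires Cd(II).
Cd sits in group 12, so the d-electron count is 12 − 2 = 10.
Coordination number: 4.
A d¹⁰ ion has no crystal-field stabilisation preference between square planar and tetrahedral, so four ligands adopt the sterically favoured tetrahedral geometry.

tetrahedral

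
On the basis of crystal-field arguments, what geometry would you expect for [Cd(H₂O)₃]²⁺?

Ligand charges: water is neutral. With an overall charge of +2 the cadmium centre must be in the +2 oxidation state.
Cadmium is a group-12 element; Cd(II) is therefore d¹⁰.
With 3 monodentate ligands the coordination number is 3.
Three ligands around a d¹⁰ centre minimise repulsion in a trigonal-planar arrangement.

trigonal planar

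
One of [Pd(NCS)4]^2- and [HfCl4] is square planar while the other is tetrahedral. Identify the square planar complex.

[Pd(NCS)4]^2-

For [Pd(NCS)4]^2-: Summing ligand charges against the −2 overall charge gives an oxidation state of +2 for palladium. Palladium is a group-10 element; Pd(II) is therefore d⁸. A 4d d⁸ ion has a large crystal-field splitting; square planar leaves the high-energy d_{x²−y²} orbital empty and maximises CFSE. → square planar.
For [HfCl4]: Each chloride is −1; balancing the 0 overall charge requires Hf(IV). Hf sits in group 4, so the d-electron count is 4 − 4 = 0. A d⁰ ion has no crystal-field stabilisation preference between square planar and tetrahedral, so four ligands adopt the sterically favoured tetrahedral geometry. → tetrahedral.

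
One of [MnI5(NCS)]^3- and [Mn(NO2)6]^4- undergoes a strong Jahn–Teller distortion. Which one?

[MnI5(NCS)]^3-: Summing ligand charges against the −3 overall charge gives an oxidation state of +3 for manganese. Mn sits in group 7, so the d-electron count is 7 − 3 = 4. Iodide and isothiocyanate are weak-field ligands for a first-row metal, so the complex is high-spin. The t₂g³e_g¹ (high-spin) configuration has an unevenly filled e_g set; the Jahn–Teller theorem predicts a tetragonal distortion (typically axial elongation) to lift the degeneracy.
[Mn(NO2)6]^4-: Each nitro (N-bound nitrite) is −1; balancing the −4 overall charge requires Mn(II). Manganese is a group-7 element; Mn(II) is therefore d⁵. Nitro (N-bound nitrite) is a strong-field ligand (high in the spectrochemical series) for a first-row metal, so the complex is low-spin. The d⁵ configuration leaves the e_g set evenly filled (or empty) — no strong Jahn–Teller driving force.

[MnI5(NCS)]^3-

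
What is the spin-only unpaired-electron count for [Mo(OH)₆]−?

1

Each hydroxide is −1; balancing the −1 overall charge requires Mo(V).
Group 6 minus oxidation state 5 gives a d¹ configuration.
In an octahedral field the d¹ configuration is t₂g¹e_g⁰ (only one arrangement possible), giving 1 unpaired electron.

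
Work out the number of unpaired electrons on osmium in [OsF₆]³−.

Ligand charges: each fluoride is −1. With an overall charge of −3 the osmium centre must be in the +3 oxidation state.
Group 8 minus oxidation state 3 gives a d⁵ configuration.
The spin state decides the count: a 5d ion has a large Δₒ and is invariably low-spin.
An octahedral low-spin d⁵ ion is t₂g⁵e_g⁰, giving 1 unpaired electron.

1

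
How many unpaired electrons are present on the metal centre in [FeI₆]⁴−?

Summing ligand charges against the −4 overall charge gives an oxidation state of +2 for iron.
Iron is a group-8 element; Fe(II) is therefore d⁶.
The spin state decides the count: Iodide is a weak-field ligand for a first-row metal, so the complex is high-spin.
An octahedral high-spin d⁶ ion is t₂g⁴e_g², giving 4 unpaired electrons.

4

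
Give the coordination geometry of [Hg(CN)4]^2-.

Summing ligand charges against the −2 overall charge gives an oxidation state of +2 for mercury.
Group 12 minus oxidation state 2 gives a d¹⁰ configuration.
Coordination number: 4.
A d¹⁰ ion has no crystal-field stabilisation preference between square planar and tetrahedral, so four ligands adopt the sterically favoured tetrahedral geometry.

tetrahedral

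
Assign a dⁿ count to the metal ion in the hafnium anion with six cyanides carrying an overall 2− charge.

d0

Each cyanide is −1; balancing the −2 overall charge requires Hf(IV).
Group 4 minus oxidation state 4 gives a d⁰ configuration.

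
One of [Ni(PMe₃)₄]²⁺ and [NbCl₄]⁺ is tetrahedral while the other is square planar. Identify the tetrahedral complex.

For [Ni(PMe₃)₄]²⁺: Summing ligand charges against the +2 overall charge gives an oxidation state of +2 for nickel. Ni sits in group 10, so the d-electron count is 10 − 2 = 8. Trimethylphosphine is a strong-field ligand (high in the spectrochemical series). A 3d d⁸ ion with strong-field ligands gains enough CFSE to favour square planar over tetrahedral. → square planar.
For [NbCl₄]⁺: Summing ligand charges against the +1 overall charge gives an oxidation state of +5 for niobium. Niobium is a group-5 element; Nb(V) is therefore d⁰. A d⁰ ion has no crystal-field stabilisation preference between square planar and tetrahedral, so four ligands adopt the sterically favoured tetrahedral geometry. → tetrahedral.

[NbCl₄]⁺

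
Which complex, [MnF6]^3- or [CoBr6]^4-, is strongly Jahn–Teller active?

[MnF6]^3-: Summing ligand charges against the −3 overall charge gives an oxidation state of +3 for manganese. Group 7 minus oxidation state 3 gives a d⁴ configuration. Fluoride is a weak-field ligand for a first-row metal, so the complex is high-spin. The t₂g³e_g¹ (high-spin) configuration has an unevenly filled e_g set; the Jahn–Teller theorem predicts a tetragonal distortion (typically axial elongation) to lift the degeneracy.
[CoBr6]^4-: Ligand charges: each bromide is −1. With an overall charge of −4 the cobalt centre must be in the +2 oxidation state. Cobalt is a group-9 element; Co(II) is therefore d⁷. Bromide is a weak-field ligand for a first-row metal, so the complex is high-spin. The d⁷ configuration leaves the e_g set evenly filled (or empty) — no strong Jahn–Teller driving force.

[MnF6]^3-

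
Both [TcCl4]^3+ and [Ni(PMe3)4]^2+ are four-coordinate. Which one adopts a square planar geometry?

For [TcCl4]^3+: Summing ligand charges against the +3 overall charge gives an oxidation state of +7 for technetium. Group 7 minus oxidation state 7 gives a d⁰ configuration. A d⁰ ion has no crystal-field stabilisation preference between square planar and tetrahedral, so four ligands adopt the sterically favoured tetrahedral geometry. → tetrahedral.
For [Ni(PMe3)4]^2+: Trimethylphosphine is neutral; balancing the +2 overall charge requires Ni(II). Ni sits in group 10, so the d-electron count is 10 − 2 = 8. Trimethylphosphine is a strong-field ligand (high in the spectrochemical series). A 3d d⁸ ion with strong-field ligands gains enough CFSE to favour square planar over tetrahedral. → square planar.

[Ni(PMe3)4]^2+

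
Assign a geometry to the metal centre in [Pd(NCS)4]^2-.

square planar

Ligand charges: each isothiocyanate is −1. With an overall charge of −2 the palladium centre must be in the +2 oxidation state.
Group 10 minus oxidation state 2 gives a d⁸ configuration.
With 4 monodentate ligands the coordination number is 4.
A 4d d⁸ ion has a large crystal-field splitting; square planar leaves the high-energy d_{x²−y²} orbital empty and maximises CFSE.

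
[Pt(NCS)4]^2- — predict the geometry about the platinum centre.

Each isothiocyanate is −1; balancing the −2 overall charge requires Pt(II).
Platinum is a group-10 element; Pt(II) is therefore d⁸.
Coordination number: 4.
A 5d d⁸ ion has a large crystal-field splitting; square planar leaves the high-energy d_{x²−y²} orbital empty and maximises CFSE.

square planar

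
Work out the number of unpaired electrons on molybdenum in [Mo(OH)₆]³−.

Ligand charges: each hydroxide is −1. With an overall charge of −3 the molybdenum centre must be in the +3 oxidation state.
Molybdenum is a group-6 element; Mo(III) is therefore d³.
In an octahedral field the d³ configuration is t₂g³e_g⁰ (only one arrangement possible), giving 3 unpaired electrons.

3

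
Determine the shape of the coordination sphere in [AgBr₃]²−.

Ligand charges: each bromide is −1. With an overall charge of −2 the silver centre must be in the +1 oxidation state.
Ag sits in group 11, so the d-electron count is 11 − 1 = 10.
Coordination number: 3.
Three ligands around a d¹⁰ centre minimise repulsion in a trigonal-planar arrangement.

trigonal planar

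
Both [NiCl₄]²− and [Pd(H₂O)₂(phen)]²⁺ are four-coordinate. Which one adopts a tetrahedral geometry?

For [NiCl₄]²−: Summing ligand charges against the −2 overall charge gives an oxidation state of +2 for nickel. Nickel is a group-10 element; Ni(II) is therefore d⁸. Chloride is a weak-field ligand. With weak-field ligands the CFSE gain from square planar is small, so a 3d d⁸ ion takes the sterically preferred tetrahedral geometry. → tetrahedral.
For [Pd(H₂O)₂(phen)]²⁺: Summing ligand charges against the +2 overall charge gives an oxidation state of +2 for palladium. Palladium is a group-10 element; Pd(II) is therefore d⁸. A 4d d⁸ ion has a large crystal-field splitting; square planar leaves the high-energy d_{x²−y²} orbital empty and maximises CFSE. → square planar.

[NiCl₄]²−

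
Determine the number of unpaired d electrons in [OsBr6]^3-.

Ligand charges: each bromide is −1. With an overall charge of −3 the osmium centre must be in the +3 oxidation state.
Group 8 minus oxidation state 3 gives a d⁵ configuration.
The spin state decides the count: a 5d ion has a large Δₒ and is invariably low-spin.
An octahedral low-spin d⁵ ion is t₂g⁵e_g⁰, giving 1 unpaired electron.

1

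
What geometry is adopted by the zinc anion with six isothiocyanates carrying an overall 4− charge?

Summing ligand charges against the −4 overall charge gives an oxidation state of +2 for zinc.
Group 12 minus oxidation state 2 gives a d¹⁰ configuration.
With 6 monodentate ligands the coordination number is 6.
Six donors around a single metal centre give an octahedral coordination sphere.

octahedral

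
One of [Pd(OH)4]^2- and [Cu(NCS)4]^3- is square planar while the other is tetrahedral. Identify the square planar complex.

For [Pd(OH)4]^2-: Ligand charges: each hydroxide is −1. With an overall charge of −2 the palladium centre must be in the +2 oxidation state. Pd sits in group 10, so the d-electron count is 10 − 2 = 8. A 4d d⁸ ion has a large crystal-field splitting; square planar leaves the high-energy d_{x²−y²} orbital empty and maximises CFSE. → square planar.
For [Cu(NCS)4]^3-: Ligand charges: each isothiocyanate is −1. With an overall charge of −3 the copper centre must be in the +1 oxidation state. Cu sits in group 11, so the d-electron count is 11 − 1 = 10. A d¹⁰ ion has no crystal-field stabilisation preference between square planar and tetrahedral, so four ligands adopt the sterically favoured tetrahedral geometry. → tetrahedral.

[Pd(OH)4]^2-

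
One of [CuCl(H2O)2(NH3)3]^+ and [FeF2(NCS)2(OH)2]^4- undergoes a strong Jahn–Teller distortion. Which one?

[CuCl(H2O)2(NH3)3]^+: Ligand charges: each chloride is −1; water is neutral; ammonia is neutral. With an overall charge of +1 the copper centre must be in the +2 oxidation state. Copper is a group-11 element; Cu(II) is therefore d⁹. The t₂g⁶e_g³ configuration has an unevenly filled e_g set; the Jahn–Teller theorem predicts a tetragonal distortion (typically axial elongation) to lift the degeneracy.
[FeF2(NCS)2(OH)2]^4-: Ligand charges: each fluoride is −1; each isothiocyanate is −1; each hydroxide is −1. With an overall charge of −4 the iron centre must be in the +2 oxidation state. Fe sits in group 8, so the d-electron count is 8 − 2 = 6. Fluoride, hydroxide, and isothiocyanate are weak-field ligands for a first-row metal, so the complex is high-spin. The d⁶ configuration leaves the e_g set evenly filled (or empty) — no strong Jahn–Teller driving force.

[CuCl(H2O)2(NH3)3]^+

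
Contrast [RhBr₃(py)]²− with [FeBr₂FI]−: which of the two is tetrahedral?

[FeBr₂FI]−

For [RhBr₃(py)]²−: Each bromide is −1; pyridine is neutral; balancing the −2 overall charge requires Rh(I). Group 9 minus oxidation state 1 gives a d⁸ configuration. A 4d d⁸ ion has a large crystal-field splitting; square planar leaves the high-energy d_{x²−y²} orbital empty and maximises CFSE. → square planar.
For [FeBr₂FI]−: Ligand charges: each bromide is −1; each fluoride is −1; each iodide is −1. With an overall charge of −1 the iron centre must be in the +3 oxidation state. Fe sits in group 8, so the d-electron count is 8 − 3 = 5. A high-spin d⁵ ion has zero CFSE in either geometry, so four ligands adopt the sterically favoured tetrahedral geometry. → tetrahedral.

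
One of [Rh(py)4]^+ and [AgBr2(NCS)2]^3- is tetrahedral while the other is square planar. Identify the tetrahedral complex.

For [Rh(py)4]^+: Ligand charges: pyridine is neutral. With an overall charge of +1 the rhodium centre must be in the +1 oxidation state. Group 9 minus oxidation state 1 gives a d⁸ configuration. A 4d d⁸ ion has a large crystal-field splitting; square planar leaves the high-energy d_{x²−y²} orbital empty and maximises CFSE. → square planar.
For [AgBr2(NCS)2]^3-: Each bromide is −1; each isothiocyanate is −1; balancing the −3 overall charge requires Ag(I). Group 11 minus oxidation state 1 gives a d¹⁰ configuration. A d¹⁰ ion has no crystal-field stabilisation preference between square planar and tetrahedral, so four ligands adopt the sterically favoured tetrahedral geometry. → tetrahedral.

[AgBr2(NCS)2]^3-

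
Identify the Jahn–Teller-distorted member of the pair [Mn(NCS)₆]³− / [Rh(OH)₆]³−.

[Mn(NCS)₆]³−

[Mn(NCS)₆]³−: Ligand charges: each isothiocyanate is −1. With an overall charge of −3 the manganese centre must be in the +3 oxidation state. Mn sits in group 7, so the d-electron count is 7 − 3 = 4. Isothiocyanate is a weak-field ligand for a first-row metal, so the complex is high-spin. The t₂g³e_g¹ (high-spin) configuration has an unevenly filled e_g set; the Jahn–Teller theorem predicts a tetragonal distortion (typically axial elongation) to lift the degeneracy.
[Rh(OH)₆]³−: Each hydroxide is −1; balancing the −3 overall charge requires Rh(III). Group 9 minus oxidation state 3 gives a d⁶ configuration. A 4d ion has a large Δₒ and is invariably low-spin. The d⁶ configuration leaves the e_g set evenly filled (or empty) — no strong Jahn–Teller driving force.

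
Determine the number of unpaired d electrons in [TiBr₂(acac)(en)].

1 unpaired electron

Each bromide is −1; each acetylacetonate is −1; ethylenediamine is neutral; balancing the 0 overall charge requires Ti(III).
Ti sits in group 4, so the d-electron count is 4 − 3 = 1.
Counting donor atoms: 2×bromide (monodentate) → 2 donors; 1×acetylacetonate (bidentate) → 2 donors; 1×ethylenediamine (bidentate) → 2 donors. Coordination number = 6.
In an octahedral field the d¹ configuration is t₂g¹e_g⁰ (only one arrangement possible), giving 1 unpaired electron.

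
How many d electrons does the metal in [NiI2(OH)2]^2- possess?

Ligand charges: each iodide is −1; each hydroxide is −1. With an overall charge of −2 the nickel centre must be in the +2 oxidation state.
Group 10 minus oxidation state 2 gives a d⁸ configuration.

d⁸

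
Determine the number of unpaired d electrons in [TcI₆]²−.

Ligand charges: each iodide is −1. With an overall charge of −2 the technetium centre must be in the +4 oxidation state.
Group 7 minus oxidation state 4 gives a d³ configuration.
In an octahedral field the d³ configuration is t₂g³e_g⁰ (only one arrangement possible), giving 3 unpaired electrons.

3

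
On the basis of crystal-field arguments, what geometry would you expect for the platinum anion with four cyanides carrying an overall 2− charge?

square planar

Summing ligand charges against the −2 overall charge gives an oxidation state of +2 for platinum.
Group 10 minus oxidation state 2 gives a d⁸ configuration.
Coordination number: 4.
A 5d d⁸ ion has a large crystal-field splitting; square planar leaves the high-energy d_{x²−y²} orbital empty and maximises CFSE.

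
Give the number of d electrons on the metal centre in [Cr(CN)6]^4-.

d4

Ligand charges: each cyanide is −1. With an overall charge of −4 the chromium centre must be in the +2 oxidation state.
Chromium is a group-6 element; Cr(II) is therefore d⁴.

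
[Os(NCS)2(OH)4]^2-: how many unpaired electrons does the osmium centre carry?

2

Each isothiocyanate is −1; each hydroxide is −1; balancing the −2 overall charge requires Os(IV).
Os sits in group 8, so the d-electron count is 8 − 4 = 4.
The spin state decides the count: a 5d ion has a large Δₒ and is invariably low-spin.
An octahedral low-spin d⁴ ion is t₂g⁴e_g⁰, giving 2 unpaired electrons.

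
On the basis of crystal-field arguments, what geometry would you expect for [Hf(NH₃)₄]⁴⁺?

Summing ligand charges against the +4 overall charge gives an oxidation state of +4 for hafnium.
Hf sits in group 4, so the d-electron count is 4 − 4 = 0.
With 4 monodentate ligands the coordination number is 4.
A d⁰ ion has no crystal-field stabilisation preference between square planar and tetrahedral, so four ligands adopt the sterically favoured tetrahedral geometry.

tetrahedral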